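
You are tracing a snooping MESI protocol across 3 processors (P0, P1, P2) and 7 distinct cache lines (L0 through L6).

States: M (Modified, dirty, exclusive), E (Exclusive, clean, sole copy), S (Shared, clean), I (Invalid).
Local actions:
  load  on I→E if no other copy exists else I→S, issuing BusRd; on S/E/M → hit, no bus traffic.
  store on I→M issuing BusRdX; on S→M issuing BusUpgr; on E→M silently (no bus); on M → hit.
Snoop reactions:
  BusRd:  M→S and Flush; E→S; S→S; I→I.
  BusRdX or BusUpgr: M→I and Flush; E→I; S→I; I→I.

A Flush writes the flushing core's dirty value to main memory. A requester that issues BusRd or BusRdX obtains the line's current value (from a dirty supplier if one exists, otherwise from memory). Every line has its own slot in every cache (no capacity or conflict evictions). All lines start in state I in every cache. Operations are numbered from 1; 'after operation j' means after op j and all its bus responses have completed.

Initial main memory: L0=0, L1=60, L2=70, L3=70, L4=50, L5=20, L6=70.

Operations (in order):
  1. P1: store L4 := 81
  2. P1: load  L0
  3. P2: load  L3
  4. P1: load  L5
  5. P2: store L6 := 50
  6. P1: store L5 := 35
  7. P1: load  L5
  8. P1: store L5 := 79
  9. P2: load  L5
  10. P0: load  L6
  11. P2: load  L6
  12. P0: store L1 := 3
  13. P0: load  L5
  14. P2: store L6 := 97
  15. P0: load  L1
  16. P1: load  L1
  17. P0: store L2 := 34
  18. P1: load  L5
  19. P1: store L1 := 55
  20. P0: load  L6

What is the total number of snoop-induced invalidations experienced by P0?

invalidations = 2

step 1: P1: store L4 := 81  ⟶  IMI  (L4)  txn=BusRdX  M[L4]=50
step 2: P1: load  L0  ⟶  IEI  (L0)  txn=BusRd  M[L0]=0
step 3: P2: load  L3  ⟶  IIE  (L3)  txn=BusRd  M[L3]=70
step 4: P1: load  L5  ⟶  IEI  (L5)  txn=BusRd  M[L5]=20
step 5: P2: store L6 := 50  ⟶  IIM  (L6)  txn=BusRdX  M[L6]=70
step 6: P1: store L5 := 35  ⟶  IMI  (L5)  txn=∅  M[L5]=20
step 7: P1: load  L5  ⟶  IMI  (L5)  txn=∅  M[L5]=20
step 8: P1: store L5 := 79  ⟶  IMI  (L5)  txn=∅  M[L5]=20
step 9: P2: load  L5  ⟶  ISS  (L5)  txn=BusRd+Flush  M[L5]=79
step 10: P0: load  L6  ⟶  SIS  (L6)  txn=BusRd+Flush  M[L6]=50
step 11: P2: load  L6  ⟶  SIS  (L6)  txn=∅  M[L6]=50
step 12: P0: store L1 := 3  ⟶  MII  (L1)  txn=BusRdX  M[L1]=60
step 13: P0: load  L5  ⟶  SSS  (L5)  txn=BusRd  M[L5]=79
step 14: P2: store L6 := 97  ⟶  IIM  (L6)  txn=BusUpgr  M[L6]=50
step 15: P0: load  L1  ⟶  MII  (L1)  txn=∅  M[L1]=60
step 16: P1: load  L1  ⟶  SSI  (L1)  txn=BusRd+Flush  M[L1]=3
step 17: P0: store L2 := 34  ⟶  MII  (L2)  txn=BusRdX  M[L2]=70
step 18: P1: load  L5  ⟶  SSS  (L5)  txn=∅  M[L5]=79
step 19: P1: store L1 := 55  ⟶  IMI  (L1)  txn=BusUpgr  M[L1]=3
step 20: P0: load  L6  ⟶  SIS  (L6)  txn=BusRd+Flush  M[L6]=97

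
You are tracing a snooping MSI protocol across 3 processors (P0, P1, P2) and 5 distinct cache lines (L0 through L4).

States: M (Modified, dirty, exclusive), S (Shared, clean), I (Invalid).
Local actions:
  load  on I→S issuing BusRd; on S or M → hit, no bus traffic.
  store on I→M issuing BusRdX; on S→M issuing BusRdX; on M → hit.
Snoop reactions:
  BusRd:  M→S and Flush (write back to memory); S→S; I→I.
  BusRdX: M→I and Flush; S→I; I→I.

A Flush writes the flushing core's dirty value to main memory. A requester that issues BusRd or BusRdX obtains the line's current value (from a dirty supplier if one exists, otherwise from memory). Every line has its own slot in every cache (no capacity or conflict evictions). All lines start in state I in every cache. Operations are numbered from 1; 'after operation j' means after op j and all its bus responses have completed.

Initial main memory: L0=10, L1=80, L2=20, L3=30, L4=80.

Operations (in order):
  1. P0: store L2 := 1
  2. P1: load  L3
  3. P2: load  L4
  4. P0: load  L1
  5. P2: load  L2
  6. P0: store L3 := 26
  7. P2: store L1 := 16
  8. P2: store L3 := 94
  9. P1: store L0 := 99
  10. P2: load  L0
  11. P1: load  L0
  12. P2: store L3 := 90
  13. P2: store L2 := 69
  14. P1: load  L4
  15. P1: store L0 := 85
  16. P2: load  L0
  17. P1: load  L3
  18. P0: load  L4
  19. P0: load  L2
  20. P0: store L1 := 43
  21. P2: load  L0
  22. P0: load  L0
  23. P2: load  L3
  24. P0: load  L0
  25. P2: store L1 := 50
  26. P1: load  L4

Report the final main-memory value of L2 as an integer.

  op1 P0: store L2 := 1 → M/I/I on L2; bus BusRdX; mem=20
  op2 P1: load  L3 → I/S/I on L3; bus BusRd; mem=30
  op3 P2: load  L4 → I/I/S on L4; bus BusRd; mem=80
  op4 P0: load  L1 → S/I/I on L1; bus BusRd; mem=80
  op5 P2: load  L2 → S/I/S on L2; bus BusRd Flush; mem=1
  op6 P0: store L3 := 26 → M/I/I on L3; bus BusRdX; mem=30
  op7 P2: store L1 := 16 → I/I/M on L1; bus BusRdX; mem=80
  op8 P2: store L3 := 94 → I/I/M on L3; bus BusRdX Flush; mem=26
  op9 P1: store L0 := 99 → I/M/I on L0; bus BusRdX; mem=10
  op10 P2: load  L0 → I/S/S on L0; bus BusRd Flush; mem=99
  op11 P1: load  L0 → I/S/S on L0; bus (none); mem=99
  op12 P2: store L3 := 90 → I/I/M on L3; bus (none); mem=26
  op13 P2: store L2 := 69 → I/I/M on L2; bus BusRdX; mem=1
  op14 P1: load  L4 → I/S/S on L4; bus BusRd; mem=80
  op15 P1: store L0 := 85 → I/M/I on L0; bus BusRdX; mem=99
  op16 P2: load  L0 → I/S/S on L0; bus BusRd Flush; mem=85
  op17 P1: load  L3 → I/S/S on L3; bus BusRd Flush; mem=90
  op18 P0: load  L4 → S/S/S on L4; bus BusRd; mem=80
  op19 P0: load  L2 → S/I/S on L2; bus BusRd Flush; mem=69
  op20 P0: store L1 := 43 → M/I/I on L1; bus BusRdX Flush; mem=16
  op21 P2: load  L0 → I/S/S on L0; bus (none); mem=85
  op22 P0: load  L0 → S/S/S on L0; bus BusRd; mem=85
  op23 P2: load  L3 → I/S/S on L3; bus (none); mem=90
  op24 P0: load  L0 → S/S/S on L0; bus (none); mem=85
  op25 P2: store L1 := 50 → I/I/M on L1; bus BusRdX Flush; mem=43
  op26 P1: load  L4 → S/S/S on L4; bus (none); mem=80

memory[L2] = 69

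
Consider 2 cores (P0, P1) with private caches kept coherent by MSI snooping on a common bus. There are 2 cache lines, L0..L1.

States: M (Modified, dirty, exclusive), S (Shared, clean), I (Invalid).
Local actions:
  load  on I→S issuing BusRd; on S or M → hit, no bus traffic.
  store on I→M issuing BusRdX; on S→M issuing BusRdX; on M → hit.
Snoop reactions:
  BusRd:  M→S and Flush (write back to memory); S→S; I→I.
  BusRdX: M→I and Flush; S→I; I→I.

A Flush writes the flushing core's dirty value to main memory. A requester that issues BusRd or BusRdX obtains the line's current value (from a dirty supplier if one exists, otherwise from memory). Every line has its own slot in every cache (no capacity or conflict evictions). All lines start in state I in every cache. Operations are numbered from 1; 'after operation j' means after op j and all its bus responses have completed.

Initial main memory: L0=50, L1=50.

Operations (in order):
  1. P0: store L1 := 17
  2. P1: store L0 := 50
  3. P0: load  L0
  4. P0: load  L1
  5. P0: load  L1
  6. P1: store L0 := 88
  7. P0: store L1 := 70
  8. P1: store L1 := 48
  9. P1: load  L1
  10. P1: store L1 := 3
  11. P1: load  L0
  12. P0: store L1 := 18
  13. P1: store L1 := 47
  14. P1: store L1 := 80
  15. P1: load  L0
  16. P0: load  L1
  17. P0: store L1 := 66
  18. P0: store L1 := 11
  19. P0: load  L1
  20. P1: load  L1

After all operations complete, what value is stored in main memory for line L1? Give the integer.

memory[L1] = 11

1. P0: store L1 := 17  bus=[BusRdX]  L1: P0=M P1=I  mem[L1]=50
2. P1: store L0 := 50  bus=[BusRdX]  L0: P0=I P1=M  mem[L0]=50
3. P0: load  L0  bus=[BusRd,Flush]  L0: P0=S P1=S  mem[L0]=50
4. P0: load  L1  bus=[-]  L1: P0=M P1=I  mem[L1]=50
5. P0: load  L1  bus=[-]  L1: P0=M P1=I  mem[L1]=50
6. P1: store L0 := 88  bus=[BusRdX]  L0: P0=I P1=M  mem[L0]=50
7. P0: store L1 := 70  bus=[-]  L1: P0=M P1=I  mem[L1]=50
8. P1: store L1 := 48  bus=[BusRdX,Flush]  L1: P0=I P1=M  mem[L1]=70
9. P1: load  L1  bus=[-]  L1: P0=I P1=M  mem[L1]=70
10. P1: store L1 := 3  bus=[-]  L1: P0=I P1=M  mem[L1]=70
11. P1: load  L0  bus=[-]  L0: P0=I P1=M  mem[L0]=50
12. P0: store L1 := 18  bus=[BusRdX,Flush]  L1: P0=M P1=I  mem[L1]=3
13. P1: store L1 := 47  bus=[BusRdX,Flush]  L1: P0=I P1=M  mem[L1]=18
14. P1: store L1 := 80  bus=[-]  L1: P0=I P1=M  mem[L1]=18
15. P1: load  L0  bus=[-]  L0: P0=I P1=M  mem[L0]=50
16. P0: load  L1  bus=[BusRd,Flush]  L1: P0=S P1=S  mem[L1]=80
17. P0: store L1 := 66  bus=[BusRdX]  L1: P0=M P1=I  mem[L1]=80
18. P0: store L1 := 11  bus=[-]  L1: P0=M P1=I  mem[L1]=80
19. P0: load  L1  bus=[-]  L1: P0=M P1=I  mem[L1]=80
20. P1: load  L1  bus=[BusRd,Flush]  L1: P0=S P1=S  mem[L1]=11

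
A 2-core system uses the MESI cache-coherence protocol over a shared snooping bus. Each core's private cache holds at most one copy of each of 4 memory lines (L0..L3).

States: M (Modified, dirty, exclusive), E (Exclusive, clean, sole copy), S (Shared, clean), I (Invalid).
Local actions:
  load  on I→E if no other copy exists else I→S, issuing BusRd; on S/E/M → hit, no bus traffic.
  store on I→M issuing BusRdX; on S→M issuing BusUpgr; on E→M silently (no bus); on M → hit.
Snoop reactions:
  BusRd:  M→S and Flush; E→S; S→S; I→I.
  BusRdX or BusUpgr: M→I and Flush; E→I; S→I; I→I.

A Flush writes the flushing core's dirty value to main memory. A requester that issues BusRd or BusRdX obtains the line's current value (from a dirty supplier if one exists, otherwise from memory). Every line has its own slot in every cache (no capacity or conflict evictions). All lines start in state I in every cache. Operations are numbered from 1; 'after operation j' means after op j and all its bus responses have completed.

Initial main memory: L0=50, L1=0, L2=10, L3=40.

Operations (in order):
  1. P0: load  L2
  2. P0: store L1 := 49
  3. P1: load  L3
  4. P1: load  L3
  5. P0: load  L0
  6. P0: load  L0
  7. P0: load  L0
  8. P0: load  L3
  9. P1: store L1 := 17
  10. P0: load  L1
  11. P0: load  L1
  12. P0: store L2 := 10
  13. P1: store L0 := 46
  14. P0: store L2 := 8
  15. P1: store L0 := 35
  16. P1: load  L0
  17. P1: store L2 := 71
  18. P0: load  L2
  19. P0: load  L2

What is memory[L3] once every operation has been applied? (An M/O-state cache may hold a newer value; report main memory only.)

  op1 P0: load  L2 → E/I on L2; bus BusRd; mem=10
  op2 P0: store L1 := 49 → M/I on L1; bus BusRdX; mem=0
  op3 P1: load  L3 → I/E on L3; bus BusRd; mem=40
  op4 P1: load  L3 → I/E on L3; bus (none); mem=40
  op5 P0: load  L0 → E/I on L0; bus BusRd; mem=50
  op6 P0: load  L0 → E/I on L0; bus (none); mem=50
  op7 P0: load  L0 → E/I on L0; bus (none); mem=50
  op8 P0: load  L3 → S/S on L3; bus BusRd; mem=40
  op9 P1: store L1 := 17 → I/M on L1; bus BusRdX Flush; mem=49
  op10 P0: load  L1 → S/S on L1; bus BusRd Flush; mem=17
  op11 P0: load  L1 → S/S on L1; bus (none); mem=17
  op12 P0: store L2 := 10 → M/I on L2; bus (none); mem=10
  op13 P1: store L0 := 46 → I/M on L0; bus BusRdX; mem=50
  op14 P0: store L2 := 8 → M/I on L2; bus (none); mem=10
  op15 P1: store L0 := 35 → I/M on L0; bus (none); mem=50
  op16 P1: load  L0 → I/M on L0; bus (none); mem=50
  op17 P1: store L2 := 71 → I/M on L2; bus BusRdX Flush; mem=8
  op18 P0: load  L2 → S/S on L2; bus BusRd Flush; mem=71
  op19 P0: load  L2 → S/S on L2; bus (none); mem=71

memory[L3] = 40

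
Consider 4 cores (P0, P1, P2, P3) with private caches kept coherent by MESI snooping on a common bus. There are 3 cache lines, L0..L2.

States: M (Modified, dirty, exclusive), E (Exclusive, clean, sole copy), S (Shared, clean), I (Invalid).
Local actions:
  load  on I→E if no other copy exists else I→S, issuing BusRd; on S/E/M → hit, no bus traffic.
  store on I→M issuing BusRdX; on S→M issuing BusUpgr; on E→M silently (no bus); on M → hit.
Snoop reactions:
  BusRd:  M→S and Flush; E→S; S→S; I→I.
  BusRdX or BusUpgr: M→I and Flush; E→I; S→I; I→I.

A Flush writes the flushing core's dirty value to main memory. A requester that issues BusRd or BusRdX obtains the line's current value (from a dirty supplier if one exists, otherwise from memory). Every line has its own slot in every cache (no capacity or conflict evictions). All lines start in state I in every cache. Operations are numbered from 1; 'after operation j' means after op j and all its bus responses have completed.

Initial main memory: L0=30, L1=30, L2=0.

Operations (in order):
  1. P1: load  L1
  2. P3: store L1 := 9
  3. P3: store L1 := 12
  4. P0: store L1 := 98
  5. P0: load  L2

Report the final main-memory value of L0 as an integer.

memory[L0] = 30

step 1: P1: load  L1  ⟶  IEII  (L1)  txn=BusRd  M[L1]=30
step 2: P3: store L1 := 9  ⟶  IIIM  (L1)  txn=BusRdX  M[L1]=30
step 3: P3: store L1 := 12  ⟶  IIIM  (L1)  txn=∅  M[L1]=30
step 4: P0: store L1 := 98  ⟶  MIII  (L1)  txn=BusRdX+Flush  M[L1]=12
step 5: P0: load  L2  ⟶  EIII  (L2)  txn=BusRd  M[L2]=0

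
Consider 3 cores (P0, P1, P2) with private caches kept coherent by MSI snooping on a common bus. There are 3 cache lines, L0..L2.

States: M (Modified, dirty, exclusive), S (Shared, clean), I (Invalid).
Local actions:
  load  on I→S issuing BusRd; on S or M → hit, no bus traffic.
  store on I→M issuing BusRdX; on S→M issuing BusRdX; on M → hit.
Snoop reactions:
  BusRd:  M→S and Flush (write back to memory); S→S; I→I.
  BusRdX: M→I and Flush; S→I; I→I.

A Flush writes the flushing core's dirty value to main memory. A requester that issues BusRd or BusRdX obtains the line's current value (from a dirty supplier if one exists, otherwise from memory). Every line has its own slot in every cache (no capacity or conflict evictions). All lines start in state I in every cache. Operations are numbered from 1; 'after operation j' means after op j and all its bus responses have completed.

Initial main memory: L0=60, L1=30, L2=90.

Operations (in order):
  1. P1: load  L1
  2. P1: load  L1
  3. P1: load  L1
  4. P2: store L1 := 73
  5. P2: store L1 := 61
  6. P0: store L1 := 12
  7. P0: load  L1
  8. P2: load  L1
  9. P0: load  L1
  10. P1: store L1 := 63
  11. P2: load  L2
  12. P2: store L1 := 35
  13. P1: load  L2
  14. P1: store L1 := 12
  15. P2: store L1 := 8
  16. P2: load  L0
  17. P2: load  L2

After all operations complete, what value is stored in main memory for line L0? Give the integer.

memory[L0] = 60

  op1 P1: load  L1 → I/S/I on L1; bus BusRd; mem=30
  op2 P1: load  L1 → I/S/I on L1; bus (none); mem=30
  op3 P1: load  L1 → I/S/I on L1; bus (none); mem=30
  op4 P2: store L1 := 73 → I/I/M on L1; bus BusRdX; mem=30
  op5 P2: store L1 := 61 → I/I/M on L1; bus (none); mem=30
  op6 P0: store L1 := 12 → M/I/I on L1; bus BusRdX Flush; mem=61
  op7 P0: load  L1 → M/I/I on L1; bus (none); mem=61
  op8 P2: load  L1 → S/I/S on L1; bus BusRd Flush; mem=12
  op9 P0: load  L1 → S/I/S on L1; bus (none); mem=12
  op10 P1: store L1 := 63 → I/M/I on L1; bus BusRdX; mem=12
  op11 P2: load  L2 → I/I/S on L2; bus BusRd; mem=90
  op12 P2: store L1 := 35 → I/I/M on L1; bus BusRdX Flush; mem=63
  op13 P1: load  L2 → I/S/S on L2; bus BusRd; mem=90
  op14 P1: store L1 := 12 → I/M/I on L1; bus BusRdX Flush; mem=35
  op15 P2: store L1 := 8 → I/I/M on L1; bus BusRdX Flush; mem=12
  op16 P2: load  L0 → I/I/S on L0; bus BusRd; mem=60
  op17 P2: load  L2 → I/S/S on L2; bus (none); mem=90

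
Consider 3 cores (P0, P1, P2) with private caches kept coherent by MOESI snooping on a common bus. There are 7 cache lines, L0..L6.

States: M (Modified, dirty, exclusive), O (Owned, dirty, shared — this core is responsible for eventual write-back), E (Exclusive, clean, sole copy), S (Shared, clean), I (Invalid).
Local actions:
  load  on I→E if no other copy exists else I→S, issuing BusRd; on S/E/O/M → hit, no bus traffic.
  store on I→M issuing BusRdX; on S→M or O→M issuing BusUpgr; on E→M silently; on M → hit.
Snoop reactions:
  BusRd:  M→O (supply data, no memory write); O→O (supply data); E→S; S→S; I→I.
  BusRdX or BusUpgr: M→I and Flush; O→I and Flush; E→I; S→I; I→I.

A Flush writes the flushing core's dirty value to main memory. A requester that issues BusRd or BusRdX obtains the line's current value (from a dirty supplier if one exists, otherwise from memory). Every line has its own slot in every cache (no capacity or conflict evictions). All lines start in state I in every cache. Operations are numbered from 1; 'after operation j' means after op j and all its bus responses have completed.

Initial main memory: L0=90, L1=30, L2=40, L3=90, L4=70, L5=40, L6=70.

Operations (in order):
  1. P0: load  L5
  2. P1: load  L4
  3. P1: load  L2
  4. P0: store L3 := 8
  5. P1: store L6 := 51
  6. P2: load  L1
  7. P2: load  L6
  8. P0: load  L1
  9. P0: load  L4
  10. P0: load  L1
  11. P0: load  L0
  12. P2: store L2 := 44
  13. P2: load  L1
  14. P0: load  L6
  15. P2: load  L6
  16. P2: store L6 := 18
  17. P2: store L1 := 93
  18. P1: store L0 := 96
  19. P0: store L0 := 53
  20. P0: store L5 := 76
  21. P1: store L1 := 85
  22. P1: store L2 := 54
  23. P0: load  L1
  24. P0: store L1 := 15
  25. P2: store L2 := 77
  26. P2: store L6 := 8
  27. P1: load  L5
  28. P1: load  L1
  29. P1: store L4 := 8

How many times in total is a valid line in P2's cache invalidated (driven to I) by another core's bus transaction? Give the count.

1. P0: load  L5  bus=[BusRd]  L5: P0=E P1=I P2=I  mem[L5]=40
2. P1: load  L4  bus=[BusRd]  L4: P0=I P1=E P2=I  mem[L4]=70
3. P1: load  L2  bus=[BusRd]  L2: P0=I P1=E P2=I  mem[L2]=40
4. P0: store L3 := 8  bus=[BusRdX]  L3: P0=M P1=I P2=I  mem[L3]=90
5. P1: store L6 := 51  bus=[BusRdX]  L6: P0=I P1=M P2=I  mem[L6]=70
6. P2: load  L1  bus=[BusRd]  L1: P0=I P1=I P2=E  mem[L1]=30
7. P2: load  L6  bus=[BusRd]  L6: P0=I P1=O P2=S  mem[L6]=70
8. P0: load  L1  bus=[BusRd]  L1: P0=S P1=I P2=S  mem[L1]=30
9. P0: load  L4  bus=[BusRd]  L4: P0=S P1=S P2=I  mem[L4]=70
10. P0: load  L1  bus=[-]  L1: P0=S P1=I P2=S  mem[L1]=30
11. P0: load  L0  bus=[BusRd]  L0: P0=E P1=I P2=I  mem[L0]=90
12. P2: store L2 := 44  bus=[BusRdX]  L2: P0=I P1=I P2=M  mem[L2]=40
13. P2: load  L1  bus=[-]  L1: P0=S P1=I P2=S  mem[L1]=30
14. P0: load  L6  bus=[BusRd]  L6: P0=S P1=O P2=S  mem[L6]=70
15. P2: load  L6  bus=[-]  L6: P0=S P1=O P2=S  mem[L6]=70
16. P2: store L6 := 18  bus=[BusUpgr,Flush]  L6: P0=I P1=I P2=M  mem[L6]=51
17. P2: store L1 := 93  bus=[BusUpgr]  L1: P0=I P1=I P2=M  mem[L1]=30
18. P1: store L0 := 96  bus=[BusRdX]  L0: P0=I P1=M P2=I  mem[L0]=90
19. P0: store L0 := 53  bus=[BusRdX,Flush]  L0: P0=M P1=I P2=I  mem[L0]=96
20. P0: store L5 := 76  bus=[-]  L5: P0=M P1=I P2=I  mem[L5]=40
21. P1: store L1 := 85  bus=[BusRdX,Flush]  L1: P0=I P1=M P2=I  mem[L1]=93
22. P1: store L2 := 54  bus=[BusRdX,Flush]  L2: P0=I P1=M P2=I  mem[L2]=44
23. P0: load  L1  bus=[BusRd]  L1: P0=S P1=O P2=I  mem[L1]=93
24. P0: store L1 := 15  bus=[BusUpgr,Flush]  L1: P0=M P1=I P2=I  mem[L1]=85
25. P2: store L2 := 77  bus=[BusRdX,Flush]  L2: P0=I P1=I P2=M  mem[L2]=54
26. P2: store L6 := 8  bus=[-]  L6: P0=I P1=I P2=M  mem[L6]=51
27. P1: load  L5  bus=[BusRd]  L5: P0=O P1=S P2=I  mem[L5]=40
28. P1: load  L1  bus=[BusRd]  L1: P0=O P1=S P2=I  mem[L1]=85
29. P1: store L4 := 8  bus=[BusUpgr]  L4: P0=I P1=M P2=I  mem[L4]=70

invalidations = 2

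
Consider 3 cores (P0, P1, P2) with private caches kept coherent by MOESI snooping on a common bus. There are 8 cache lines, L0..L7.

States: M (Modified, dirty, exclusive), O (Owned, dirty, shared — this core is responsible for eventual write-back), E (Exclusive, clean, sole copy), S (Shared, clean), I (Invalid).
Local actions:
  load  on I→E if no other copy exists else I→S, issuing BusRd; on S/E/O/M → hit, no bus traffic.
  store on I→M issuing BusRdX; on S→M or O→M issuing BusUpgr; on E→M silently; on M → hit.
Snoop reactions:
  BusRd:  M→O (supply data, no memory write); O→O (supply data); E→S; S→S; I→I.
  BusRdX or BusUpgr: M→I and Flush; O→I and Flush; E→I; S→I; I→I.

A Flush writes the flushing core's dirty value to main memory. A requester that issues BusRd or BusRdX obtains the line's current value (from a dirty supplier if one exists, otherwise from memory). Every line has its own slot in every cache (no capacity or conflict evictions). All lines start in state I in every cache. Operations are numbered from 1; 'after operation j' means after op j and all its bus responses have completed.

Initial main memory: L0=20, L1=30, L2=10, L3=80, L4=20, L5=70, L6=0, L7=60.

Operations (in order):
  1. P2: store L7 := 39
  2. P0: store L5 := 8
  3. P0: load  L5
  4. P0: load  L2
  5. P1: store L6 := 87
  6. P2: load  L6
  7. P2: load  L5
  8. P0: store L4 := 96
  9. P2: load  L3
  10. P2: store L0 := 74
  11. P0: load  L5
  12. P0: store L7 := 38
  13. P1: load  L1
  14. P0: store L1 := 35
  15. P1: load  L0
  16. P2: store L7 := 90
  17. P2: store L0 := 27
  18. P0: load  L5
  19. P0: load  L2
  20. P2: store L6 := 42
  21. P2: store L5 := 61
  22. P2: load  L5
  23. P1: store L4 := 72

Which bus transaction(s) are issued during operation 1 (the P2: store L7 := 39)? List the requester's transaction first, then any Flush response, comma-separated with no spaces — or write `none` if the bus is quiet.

1. P2: store L7 := 39  bus=[BusRdX]  L7: P0=I P1=I P2=M  mem[L7]=60
2. P0: store L5 := 8  bus=[BusRdX]  L5: P0=M P1=I P2=I  mem[L5]=70
3. P0: load  L5  bus=[-]  L5: P0=M P1=I P2=I  mem[L5]=70
4. P0: load  L2  bus=[BusRd]  L2: P0=E P1=I P2=I  mem[L2]=10
5. P1: store L6 := 87  bus=[BusRdX]  L6: P0=I P1=M P2=I  mem[L6]=0
6. P2: load  L6  bus=[BusRd]  L6: P0=I P1=O P2=S  mem[L6]=0
7. P2: load  L5  bus=[BusRd]  L5: P0=O P1=I P2=S  mem[L5]=70
8. P0: store L4 := 96  bus=[BusRdX]  L4: P0=M P1=I P2=I  mem[L4]=20
9. P2: load  L3  bus=[BusRd]  L3: P0=I P1=I P2=E  mem[L3]=80
10. P2: store L0 := 74  bus=[BusRdX]  L0: P0=I P1=I P2=M  mem[L0]=20
11. P0: load  L5  bus=[-]  L5: P0=O P1=I P2=S  mem[L5]=70
12. P0: store L7 := 38  bus=[BusRdX,Flush]  L7: P0=M P1=I P2=I  mem[L7]=39
13. P1: load  L1  bus=[BusRd]  L1: P0=I P1=E P2=I  mem[L1]=30
14. P0: store L1 := 35  bus=[BusRdX]  L1: P0=M P1=I P2=I  mem[L1]=30
15. P1: load  L0  bus=[BusRd]  L0: P0=I P1=S P2=O  mem[L0]=20
16. P2: store L7 := 90  bus=[BusRdX,Flush]  L7: P0=I P1=I P2=M  mem[L7]=38
17. P2: store L0 := 27  bus=[BusUpgr]  L0: P0=I P1=I P2=M  mem[L0]=20
18. P0: load  L5  bus=[-]  L5: P0=O P1=I P2=S  mem[L5]=70
19. P0: load  L2  bus=[-]  L2: P0=E P1=I P2=I  mem[L2]=10
20. P2: store L6 := 42  bus=[BusUpgr,Flush]  L6: P0=I P1=I P2=M  mem[L6]=87
21. P2: store L5 := 61  bus=[BusUpgr,Flush]  L5: P0=I P1=I P2=M  mem[L5]=8
22. P2: load  L5  bus=[-]  L5: P0=I P1=I P2=M  mem[L5]=8
23. P1: store L4 := 72  bus=[BusRdX,Flush]  L4: P0=I P1=M P2=I  mem[L4]=96

bus = BusRdX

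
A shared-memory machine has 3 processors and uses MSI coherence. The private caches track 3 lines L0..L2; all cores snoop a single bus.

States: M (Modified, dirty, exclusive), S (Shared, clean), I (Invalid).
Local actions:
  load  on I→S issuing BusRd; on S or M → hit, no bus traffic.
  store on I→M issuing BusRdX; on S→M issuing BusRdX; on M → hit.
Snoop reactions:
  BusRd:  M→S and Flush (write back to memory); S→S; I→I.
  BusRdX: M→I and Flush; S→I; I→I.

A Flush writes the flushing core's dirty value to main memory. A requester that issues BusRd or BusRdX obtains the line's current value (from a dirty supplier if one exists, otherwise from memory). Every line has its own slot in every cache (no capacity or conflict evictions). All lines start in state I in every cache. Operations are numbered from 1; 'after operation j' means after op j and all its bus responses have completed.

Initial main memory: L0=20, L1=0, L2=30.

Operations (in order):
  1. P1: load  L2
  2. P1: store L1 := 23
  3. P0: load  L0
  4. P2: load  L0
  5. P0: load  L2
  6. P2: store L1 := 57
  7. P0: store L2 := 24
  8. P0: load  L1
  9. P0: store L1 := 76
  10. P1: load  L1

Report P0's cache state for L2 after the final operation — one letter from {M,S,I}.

state = M

[1] P1: load  L2 | P0:I, P1:S(30), P2:I | bus: BusRd
[2] P1: store L1 := 23 | P0:I, P1:M(23), P2:I | bus: BusRdX
[3] P0: load  L0 | P0:S(20), P1:I, P2:I | bus: BusRd
[4] P2: load  L0 | P0:S(20), P1:I, P2:S(20) | bus: BusRd
[5] P0: load  L2 | P0:S(30), P1:S(30), P2:I | bus: BusRd
[6] P2: store L1 := 57 | P0:I, P1:I, P2:M(57) | bus: BusRdX,Flush
[7] P0: store L2 := 24 | P0:M(24), P1:I, P2:I | bus: BusRdX
[8] P0: load  L1 | P0:S(57), P1:I, P2:S(57) | bus: BusRd,Flush
[9] P0: store L1 := 76 | P0:M(76), P1:I, P2:I | bus: BusRdX
[10] P1: load  L1 | P0:S(76), P1:S(76), P2:I | bus: BusRd,Flush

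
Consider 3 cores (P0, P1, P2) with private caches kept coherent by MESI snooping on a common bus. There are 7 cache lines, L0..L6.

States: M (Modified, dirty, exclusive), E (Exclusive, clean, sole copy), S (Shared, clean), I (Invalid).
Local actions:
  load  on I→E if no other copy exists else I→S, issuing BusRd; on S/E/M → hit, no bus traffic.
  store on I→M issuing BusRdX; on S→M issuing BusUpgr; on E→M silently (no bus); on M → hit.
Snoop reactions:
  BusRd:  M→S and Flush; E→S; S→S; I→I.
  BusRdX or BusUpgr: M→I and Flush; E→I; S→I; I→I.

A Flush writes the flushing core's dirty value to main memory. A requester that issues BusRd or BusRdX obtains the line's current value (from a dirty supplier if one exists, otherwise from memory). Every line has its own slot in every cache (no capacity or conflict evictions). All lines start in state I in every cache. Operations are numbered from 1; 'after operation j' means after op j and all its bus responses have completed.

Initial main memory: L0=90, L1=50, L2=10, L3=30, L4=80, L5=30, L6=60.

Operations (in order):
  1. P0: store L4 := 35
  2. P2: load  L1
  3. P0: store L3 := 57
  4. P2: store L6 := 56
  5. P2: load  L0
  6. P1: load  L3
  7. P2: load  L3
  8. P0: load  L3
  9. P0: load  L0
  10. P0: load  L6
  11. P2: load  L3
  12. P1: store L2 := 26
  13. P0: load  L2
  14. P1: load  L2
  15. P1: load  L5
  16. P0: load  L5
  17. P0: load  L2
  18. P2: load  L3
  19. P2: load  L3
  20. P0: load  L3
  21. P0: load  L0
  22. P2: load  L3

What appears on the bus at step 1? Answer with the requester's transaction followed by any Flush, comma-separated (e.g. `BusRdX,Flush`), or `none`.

bus = BusRdX

1. P0: store L4 := 35  bus=[BusRdX]  L4: P0=M P1=I P2=I  mem[L4]=80
2. P2: load  L1  bus=[BusRd]  L1: P0=I P1=I P2=E  mem[L1]=50
3. P0: store L3 := 57  bus=[BusRdX]  L3: P0=M P1=I P2=I  mem[L3]=30
4. P2: store L6 := 56  bus=[BusRdX]  L6: P0=I P1=I P2=M  mem[L6]=60
5. P2: load  L0  bus=[BusRd]  L0: P0=I P1=I P2=E  mem[L0]=90
6. P1: load  L3  bus=[BusRd,Flush]  L3: P0=S P1=S P2=I  mem[L3]=57
7. P2: load  L3  bus=[BusRd]  L3: P0=S P1=S P2=S  mem[L3]=57
8. P0: load  L3  bus=[-]  L3: P0=S P1=S P2=S  mem[L3]=57
9. P0: load  L0  bus=[BusRd]  L0: P0=S P1=I P2=S  mem[L0]=90
10. P0: load  L6  bus=[BusRd,Flush]  L6: P0=S P1=I P2=S  mem[L6]=56
11. P2: load  L3  bus=[-]  L3: P0=S P1=S P2=S  mem[L3]=57
12. P1: store L2 := 26  bus=[BusRdX]  L2: P0=I P1=M P2=I  mem[L2]=10
13. P0: load  L2  bus=[BusRd,Flush]  L2: P0=S P1=S P2=I  mem[L2]=26
14. P1: load  L2  bus=[-]  L2: P0=S P1=S P2=I  mem[L2]=26
15. P1: load  L5  bus=[BusRd]  L5: P0=I P1=E P2=I  mem[L5]=30
16. P0: load  L5  bus=[BusRd]  L5: P0=S P1=S P2=I  mem[L5]=30
17. P0: load  L2  bus=[-]  L2: P0=S P1=S P2=I  mem[L2]=26
18. P2: load  L3  bus=[-]  L3: P0=S P1=S P2=S  mem[L3]=57
19. P2: load  L3  bus=[-]  L3: P0=S P1=S P2=S  mem[L3]=57
20. P0: load  L3  bus=[-]  L3: P0=S P1=S P2=S  mem[L3]=57
21. P0: load  L0  bus=[-]  L0: P0=S P1=I P2=S  mem[L0]=90
22. P2: load  L3  bus=[-]  L3: P0=S P1=S P2=S  mem[L3]=57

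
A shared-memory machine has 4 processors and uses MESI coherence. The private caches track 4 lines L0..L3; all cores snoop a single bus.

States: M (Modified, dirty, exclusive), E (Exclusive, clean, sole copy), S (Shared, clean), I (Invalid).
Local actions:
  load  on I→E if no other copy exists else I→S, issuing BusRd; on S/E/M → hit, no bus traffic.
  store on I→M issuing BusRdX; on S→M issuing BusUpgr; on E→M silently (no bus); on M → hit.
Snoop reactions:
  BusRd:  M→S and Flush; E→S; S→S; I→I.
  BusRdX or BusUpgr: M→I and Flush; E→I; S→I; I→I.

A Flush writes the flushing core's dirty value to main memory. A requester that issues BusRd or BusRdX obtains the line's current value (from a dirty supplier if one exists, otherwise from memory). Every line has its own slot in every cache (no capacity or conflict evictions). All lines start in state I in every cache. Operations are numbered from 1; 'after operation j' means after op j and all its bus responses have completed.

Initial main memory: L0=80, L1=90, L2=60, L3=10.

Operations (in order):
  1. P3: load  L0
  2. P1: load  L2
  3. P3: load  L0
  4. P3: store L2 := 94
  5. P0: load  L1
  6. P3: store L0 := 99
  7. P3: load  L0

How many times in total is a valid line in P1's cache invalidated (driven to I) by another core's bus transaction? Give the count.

invalidations = 1

  op1 P3: load  L0 → I/I/I/E on L0; bus BusRd; mem=80
  op2 P1: load  L2 → I/E/I/I on L2; bus BusRd; mem=60
  op3 P3: load  L0 → I/I/I/E on L0; bus (none); mem=80
  op4 P3: store L2 := 94 → I/I/I/M on L2; bus BusRdX; mem=60
  op5 P0: load  L1 → E/I/I/I on L1; bus BusRd; mem=90
  op6 P3: store L0 := 99 → I/I/I/M on L0; bus (none); mem=80
  op7 P3: load  L0 → I/I/I/M on L0; bus (none); mem=80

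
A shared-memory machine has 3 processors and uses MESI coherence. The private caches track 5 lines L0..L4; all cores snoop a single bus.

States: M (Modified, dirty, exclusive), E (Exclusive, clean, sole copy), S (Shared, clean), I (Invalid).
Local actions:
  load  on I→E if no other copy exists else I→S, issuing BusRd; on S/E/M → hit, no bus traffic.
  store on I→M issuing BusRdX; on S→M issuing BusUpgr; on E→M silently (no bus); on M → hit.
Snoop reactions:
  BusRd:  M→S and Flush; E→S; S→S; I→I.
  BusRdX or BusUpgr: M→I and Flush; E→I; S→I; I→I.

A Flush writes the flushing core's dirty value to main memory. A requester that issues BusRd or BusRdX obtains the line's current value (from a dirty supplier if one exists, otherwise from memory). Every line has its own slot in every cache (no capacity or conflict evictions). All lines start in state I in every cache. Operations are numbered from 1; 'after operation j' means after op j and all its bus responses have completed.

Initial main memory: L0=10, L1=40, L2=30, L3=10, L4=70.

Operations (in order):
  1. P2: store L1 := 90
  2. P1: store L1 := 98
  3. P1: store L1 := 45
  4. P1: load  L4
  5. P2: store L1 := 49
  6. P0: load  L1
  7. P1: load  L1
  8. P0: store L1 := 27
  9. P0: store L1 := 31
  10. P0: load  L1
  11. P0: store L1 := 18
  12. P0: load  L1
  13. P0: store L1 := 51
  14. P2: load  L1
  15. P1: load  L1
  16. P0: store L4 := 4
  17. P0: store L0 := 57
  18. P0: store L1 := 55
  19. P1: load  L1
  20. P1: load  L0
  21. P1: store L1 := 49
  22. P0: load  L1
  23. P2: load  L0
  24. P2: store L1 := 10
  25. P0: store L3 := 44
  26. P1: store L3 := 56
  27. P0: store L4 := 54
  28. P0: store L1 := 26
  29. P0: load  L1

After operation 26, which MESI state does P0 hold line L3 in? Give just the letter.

state = I

1. P2: store L1 := 90  bus=[BusRdX]  L1: P0=I P1=I P2=M  mem[L1]=40
2. P1: store L1 := 98  bus=[BusRdX,Flush]  L1: P0=I P1=M P2=I  mem[L1]=90
3. P1: store L1 := 45  bus=[-]  L1: P0=I P1=M P2=I  mem[L1]=90
4. P1: load  L4  bus=[BusRd]  L4: P0=I P1=E P2=I  mem[L4]=70
5. P2: store L1 := 49  bus=[BusRdX,Flush]  L1: P0=I P1=I P2=M  mem[L1]=45
6. P0: load  L1  bus=[BusRd,Flush]  L1: P0=S P1=I P2=S  mem[L1]=49
7. P1: load  L1  bus=[BusRd]  L1: P0=S P1=S P2=S  mem[L1]=49
8. P0: store L1 := 27  bus=[BusUpgr]  L1: P0=M P1=I P2=I  mem[L1]=49
9. P0: store L1 := 31  bus=[-]  L1: P0=M P1=I P2=I  mem[L1]=49
10. P0: load  L1  bus=[-]  L1: P0=M P1=I P2=I  mem[L1]=49
11. P0: store L1 := 18  bus=[-]  L1: P0=M P1=I P2=I  mem[L1]=49
12. P0: load  L1  bus=[-]  L1: P0=M P1=I P2=I  mem[L1]=49
13. P0: store L1 := 51  bus=[-]  L1: P0=M P1=I P2=I  mem[L1]=49
14. P2: load  L1  bus=[BusRd,Flush]  L1: P0=S P1=I P2=S  mem[L1]=51
15. P1: load  L1  bus=[BusRd]  L1: P0=S P1=S P2=S  mem[L1]=51
16. P0: store L4 := 4  bus=[BusRdX]  L4: P0=M P1=I P2=I  mem[L4]=70
17. P0: store L0 := 57  bus=[BusRdX]  L0: P0=M P1=I P2=I  mem[L0]=10
18. P0: store L1 := 55  bus=[BusUpgr]  L1: P0=M P1=I P2=I  mem[L1]=51
19. P1: load  L1  bus=[BusRd,Flush]  L1: P0=S P1=S P2=I  mem[L1]=55
20. P1: load  L0  bus=[BusRd,Flush]  L0: P0=S P1=S P2=I  mem[L0]=57
21. P1: store L1 := 49  bus=[BusUpgr]  L1: P0=I P1=M P2=I  mem[L1]=55
22. P0: load  L1  bus=[BusRd,Flush]  L1: P0=S P1=S P2=I  mem[L1]=49
23. P2: load  L0  bus=[BusRd]  L0: P0=S P1=S P2=S  mem[L0]=57
24. P2: store L1 := 10  bus=[BusRdX]  L1: P0=I P1=I P2=M  mem[L1]=49
25. P0: store L3 := 44  bus=[BusRdX]  L3: P0=M P1=I P2=I  mem[L3]=10
26. P1: store L3 := 56  bus=[BusRdX,Flush]  L3: P0=I P1=M P2=I  mem[L3]=44
27. P0: store L4 := 54  bus=[-]  L4: P0=M P1=I P2=I  mem[L4]=70
28. P0: store L1 := 26  bus=[BusRdX,Flush]  L1: P0=M P1=I P2=I  mem[L1]=10
29. P0: load  L1  bus=[-]  L1: P0=M P1=I P2=I  mem[L1]=10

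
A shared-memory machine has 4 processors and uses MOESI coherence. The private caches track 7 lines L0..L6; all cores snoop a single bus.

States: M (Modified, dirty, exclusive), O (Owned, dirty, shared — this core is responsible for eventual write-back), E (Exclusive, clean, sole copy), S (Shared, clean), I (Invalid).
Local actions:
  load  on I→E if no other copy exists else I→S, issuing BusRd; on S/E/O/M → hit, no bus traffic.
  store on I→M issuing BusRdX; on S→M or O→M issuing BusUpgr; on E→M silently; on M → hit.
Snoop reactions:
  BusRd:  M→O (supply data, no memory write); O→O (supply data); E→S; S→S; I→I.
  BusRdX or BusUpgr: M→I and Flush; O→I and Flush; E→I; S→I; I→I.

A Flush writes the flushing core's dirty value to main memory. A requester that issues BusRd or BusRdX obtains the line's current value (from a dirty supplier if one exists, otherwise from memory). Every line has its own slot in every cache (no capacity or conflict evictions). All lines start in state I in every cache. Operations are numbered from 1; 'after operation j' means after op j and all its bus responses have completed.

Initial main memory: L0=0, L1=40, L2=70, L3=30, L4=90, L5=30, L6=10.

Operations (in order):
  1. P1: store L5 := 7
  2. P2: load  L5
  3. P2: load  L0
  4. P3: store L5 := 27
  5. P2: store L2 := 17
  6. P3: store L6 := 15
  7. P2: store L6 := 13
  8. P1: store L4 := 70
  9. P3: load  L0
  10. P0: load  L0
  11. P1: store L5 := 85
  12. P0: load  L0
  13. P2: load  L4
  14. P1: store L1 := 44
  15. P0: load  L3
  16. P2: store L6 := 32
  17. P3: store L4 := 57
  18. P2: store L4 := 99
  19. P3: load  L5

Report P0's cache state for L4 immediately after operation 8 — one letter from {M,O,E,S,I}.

  op1 P1: store L5 := 7 → I/M/I/I on L5; bus BusRdX; mem=30
  op2 P2: load  L5 → I/O/S/I on L5; bus BusRd; mem=30
  op3 P2: load  L0 → I/I/E/I on L0; bus BusRd; mem=0
  op4 P3: store L5 := 27 → I/I/I/M on L5; bus BusRdX Flush; mem=7
  op5 P2: store L2 := 17 → I/I/M/I on L2; bus BusRdX; mem=70
  op6 P3: store L6 := 15 → I/I/I/M on L6; bus BusRdX; mem=10
  op7 P2: store L6 := 13 → I/I/M/I on L6; bus BusRdX Flush; mem=15
  op8 P1: store L4 := 70 → I/M/I/I on L4; bus BusRdX; mem=90
  op9 P3: load  L0 → I/I/S/S on L0; bus BusRd; mem=0
  op10 P0: load  L0 → S/I/S/S on L0; bus BusRd; mem=0
  op11 P1: store L5 := 85 → I/M/I/I on L5; bus BusRdX Flush; mem=27
  op12 P0: load  L0 → S/I/S/S on L0; bus (none); mem=0
  op13 P2: load  L4 → I/O/S/I on L4; bus BusRd; mem=90
  op14 P1: store L1 := 44 → I/M/I/I on L1; bus BusRdX; mem=40
  op15 P0: load  L3 → E/I/I/I on L3; bus BusRd; mem=30
  op16 P2: store L6 := 32 → I/I/M/I on L6; bus (none); mem=15
  op17 P3: store L4 := 57 → I/I/I/M on L4; bus BusRdX Flush; mem=70
  op18 P2: store L4 := 99 → I/I/M/I on L4; bus BusRdX Flush; mem=57
  op19 P3: load  L5 → I/O/I/S on L5; bus BusRd; mem=27

state = I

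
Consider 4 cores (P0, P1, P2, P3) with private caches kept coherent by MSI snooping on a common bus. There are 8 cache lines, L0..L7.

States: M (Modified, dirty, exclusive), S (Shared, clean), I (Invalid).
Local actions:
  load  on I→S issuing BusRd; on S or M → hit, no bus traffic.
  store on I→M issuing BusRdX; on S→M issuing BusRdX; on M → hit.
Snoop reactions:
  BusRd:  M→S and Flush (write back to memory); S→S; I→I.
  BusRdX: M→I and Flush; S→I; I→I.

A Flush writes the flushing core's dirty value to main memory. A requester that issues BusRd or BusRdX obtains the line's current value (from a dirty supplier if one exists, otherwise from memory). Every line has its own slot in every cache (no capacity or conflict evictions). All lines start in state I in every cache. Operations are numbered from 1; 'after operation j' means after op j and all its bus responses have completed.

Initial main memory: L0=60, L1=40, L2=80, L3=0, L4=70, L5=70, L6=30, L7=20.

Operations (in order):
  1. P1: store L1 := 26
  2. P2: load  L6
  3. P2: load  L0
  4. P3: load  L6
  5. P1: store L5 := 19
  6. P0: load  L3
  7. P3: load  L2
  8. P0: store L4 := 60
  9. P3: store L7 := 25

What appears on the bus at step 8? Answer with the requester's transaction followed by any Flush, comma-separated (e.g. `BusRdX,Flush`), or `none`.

bus = BusRdX

1. P1: store L1 := 26  bus=[BusRdX]  L1: P0=I P1=M P2=I P3=I  mem[L1]=40
2. P2: load  L6  bus=[BusRd]  L6: P0=I P1=I P2=S P3=I  mem[L6]=30
3. P2: load  L0  bus=[BusRd]  L0: P0=I P1=I P2=S P3=I  mem[L0]=60
4. P3: load  L6  bus=[BusRd]  L6: P0=I P1=I P2=S P3=S  mem[L6]=30
5. P1: store L5 := 19  bus=[BusRdX]  L5: P0=I P1=M P2=I P3=I  mem[L5]=70
6. P0: load  L3  bus=[BusRd]  L3: P0=S P1=I P2=I P3=I  mem[L3]=0
7. P3: load  L2  bus=[BusRd]  L2: P0=I P1=I P2=I P3=S  mem[L2]=80
8. P0: store L4 := 60  bus=[BusRdX]  L4: P0=M P1=I P2=I P3=I  mem[L4]=70
9. P3: store L7 := 25  bus=[BusRdX]  L7: P0=I P1=I P2=I P3=M  mem[L7]=20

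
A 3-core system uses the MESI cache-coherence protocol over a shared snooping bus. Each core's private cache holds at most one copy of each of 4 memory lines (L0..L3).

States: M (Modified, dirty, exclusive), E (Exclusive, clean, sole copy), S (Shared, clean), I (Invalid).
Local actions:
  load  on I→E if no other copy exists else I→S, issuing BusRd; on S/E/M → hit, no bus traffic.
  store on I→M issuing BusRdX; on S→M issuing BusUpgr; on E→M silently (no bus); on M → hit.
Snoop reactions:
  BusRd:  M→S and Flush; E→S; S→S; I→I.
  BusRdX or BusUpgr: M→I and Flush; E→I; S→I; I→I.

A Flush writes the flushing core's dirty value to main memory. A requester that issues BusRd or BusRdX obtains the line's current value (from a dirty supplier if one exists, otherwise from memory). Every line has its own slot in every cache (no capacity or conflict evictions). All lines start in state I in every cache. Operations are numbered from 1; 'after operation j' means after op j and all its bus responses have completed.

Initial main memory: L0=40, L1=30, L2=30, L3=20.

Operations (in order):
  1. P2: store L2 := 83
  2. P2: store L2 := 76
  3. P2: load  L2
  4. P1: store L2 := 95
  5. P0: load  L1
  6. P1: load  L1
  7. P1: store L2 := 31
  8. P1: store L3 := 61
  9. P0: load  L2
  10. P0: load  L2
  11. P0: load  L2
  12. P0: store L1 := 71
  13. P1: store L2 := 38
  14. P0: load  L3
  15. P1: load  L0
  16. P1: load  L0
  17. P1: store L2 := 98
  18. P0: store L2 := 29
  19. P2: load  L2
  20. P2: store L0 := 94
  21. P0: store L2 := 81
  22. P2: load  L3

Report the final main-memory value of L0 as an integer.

  op1 P2: store L2 := 83 → I/I/M on L2; bus BusRdX; mem=30
  op2 P2: store L2 := 76 → I/I/M on L2; bus (none); mem=30
  op3 P2: load  L2 → I/I/M on L2; bus (none); mem=30
  op4 P1: store L2 := 95 → I/M/I on L2; bus BusRdX Flush; mem=76
  op5 P0: load  L1 → E/I/I on L1; bus BusRd; mem=30
  op6 P1: load  L1 → S/S/I on L1; bus BusRd; mem=30
  op7 P1: store L2 := 31 → I/M/I on L2; bus (none); mem=76
  op8 P1: store L3 := 61 → I/M/I on L3; bus BusRdX; mem=20
  op9 P0: load  L2 → S/S/I on L2; bus BusRd Flush; mem=31
  op10 P0: load  L2 → S/S/I on L2; bus (none); mem=31
  op11 P0: load  L2 → S/S/I on L2; bus (none); mem=31
  op12 P0: store L1 := 71 → M/I/I on L1; bus BusUpgr; mem=30
  op13 P1: store L2 := 38 → I/M/I on L2; bus BusUpgr; mem=31
  op14 P0: load  L3 → S/S/I on L3; bus BusRd Flush; mem=61
  op15 P1: load  L0 → I/E/I on L0; bus BusRd; mem=40
  op16 P1: load  L0 → I/E/I on L0; bus (none); mem=40
  op17 P1: store L2 := 98 → I/M/I on L2; bus (none); mem=31
  op18 P0: store L2 := 29 → M/I/I on L2; bus BusRdX Flush; mem=98
  op19 P2: load  L2 → S/I/S on L2; bus BusRd Flush; mem=29
  op20 P2: store L0 := 94 → I/I/M on L0; bus BusRdX; mem=40
  op21 P0: store L2 := 81 → M/I/I on L2; bus BusUpgr; mem=29
  op22 P2: load  L3 → S/S/S on L3; bus BusRd; mem=61

memory[L0] = 40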